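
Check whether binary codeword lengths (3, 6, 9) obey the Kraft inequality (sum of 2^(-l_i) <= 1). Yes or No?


Kraft sum = sum(2^(-l_i)) = 0.1426, need <= 1. Result: satisfied (a binary prefix-free code with these lengths exists)

Yes


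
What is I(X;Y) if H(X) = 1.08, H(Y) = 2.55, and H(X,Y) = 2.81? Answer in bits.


I(X;Y) = H(X) + H(Y) - H(X,Y) = 1.08 + 2.55 - 2.81 = 0.82

0.82 bits


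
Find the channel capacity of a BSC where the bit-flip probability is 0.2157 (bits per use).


H(p) = -p*log2(p) - (1-p)*log2(1-p) = -0.2157*log2(0.2157) - 0.7843*log2(0.7843) = 0.477323 + 0.274915 = 0.7522. C = 1 - H(p) = 1 - 0.7522 = 0.2478

0.2478 bits


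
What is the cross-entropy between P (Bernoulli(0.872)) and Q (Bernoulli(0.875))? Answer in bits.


H(P,Q) = -p*log2(q) - (1-p)*log2(1-q). -0.872*log2(0.875) = 0.167987; -0.128*log2(0.125) = 0.384000. H(P,Q) = 0.167987 + 0.384000 = 0.552

0.552 bits


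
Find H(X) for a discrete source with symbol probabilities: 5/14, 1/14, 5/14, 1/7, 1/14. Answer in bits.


H = -sum(p_i * log2(p_i)). Terms: -(5/14)*log2(5/14) = 0.530510; -(1/14)*log2(1/14) = 0.271954; -(5/14)*log2(5/14) = 0.530510; -(1/7)*log2(1/7) = 0.401051; -(1/14)*log2(1/14) = 0.271954. H = 0.530510 + 0.271954 + 0.530510 + 0.401051 + 0.271954 = 2.006

2.006 bits


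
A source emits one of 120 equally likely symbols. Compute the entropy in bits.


H = log2(n) = log2(120) = 6.9069

6.9069 bits


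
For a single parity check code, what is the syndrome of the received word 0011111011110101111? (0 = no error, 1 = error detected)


Syndrome = XOR of all bits = 0 XOR 0 XOR 1 XOR 1 XOR 1 XOR 1 XOR 1 XOR 0 XOR 1 XOR 1 XOR 1 XOR 1 XOR 0 XOR 1 XOR 0 XOR 1 XOR 1 XOR 1 XOR 1 = 0

0


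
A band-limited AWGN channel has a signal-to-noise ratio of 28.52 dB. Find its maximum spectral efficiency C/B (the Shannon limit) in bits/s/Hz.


SNR_linear = 10^(28.52/10) = 711.2135; C/B = log2(1 + SNR_linear) = log2(1 + 711.2135) = 9.4762

9.4762 bits/s/Hz


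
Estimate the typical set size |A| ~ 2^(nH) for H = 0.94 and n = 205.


log2|A_typical| = nH = 205 * 0.94 = 192.7, so |A_typical| ~ 2^192.7 = 1.020e+58

1.020e+58


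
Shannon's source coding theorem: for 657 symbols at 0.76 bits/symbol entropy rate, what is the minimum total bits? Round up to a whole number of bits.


Minimum bits >= n * H = 657 * 0.76 = 499.32, rounded up to a whole number of bits = 500

500 bits


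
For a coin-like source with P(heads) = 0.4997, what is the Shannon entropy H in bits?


H = -p*log2(p) - (1-p)*log2(1-p). -0.4997*log2(0.4997) = 0.500133; -0.5003*log2(0.5003) = 0.499867. H = 0.500133 + 0.499867 = 1.0

1.0 bits


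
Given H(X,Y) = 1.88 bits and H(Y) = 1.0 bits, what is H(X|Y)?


H(X|Y) = H(X,Y) - H(Y) = 1.88 - 1.0 = 0.88

0.88 bits


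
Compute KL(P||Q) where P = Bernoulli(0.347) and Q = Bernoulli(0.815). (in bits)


KL = p*log2(p/q) + (1-p)*log2((1-p)/(1-q)) = 0.347*log2(0.347/0.815) + 0.653*log2(0.653/0.185) = 0.7607

0.7607 bits


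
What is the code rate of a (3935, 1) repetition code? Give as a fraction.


Rate = k/n = 1/3935

1/3935


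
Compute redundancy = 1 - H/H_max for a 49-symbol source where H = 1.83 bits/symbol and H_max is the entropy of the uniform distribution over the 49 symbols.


H_max = log2(K) = log2(49) = 5.6147 bits/symbol. Redundancy = 1 - H/H_max = 1 - 1.83/5.6147 = 1 - 0.3259 = 0.6741

0.6741


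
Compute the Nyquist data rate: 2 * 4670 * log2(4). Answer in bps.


Rate = 2 * B * log2(M) = 2 * 4670 * 2.0 = 18680.0

18680.0 bps


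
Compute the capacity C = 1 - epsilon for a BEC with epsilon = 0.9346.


C = 1 - epsilon = 1 - 0.9346 = 0.0654

0.0654 bits


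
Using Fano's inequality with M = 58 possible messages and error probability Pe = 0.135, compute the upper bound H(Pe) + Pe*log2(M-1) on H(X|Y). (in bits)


H(Pe) = -Pe*log2(Pe) - (1-Pe)*log2(1-Pe) = -0.135*log2(0.135) - 0.865*log2(0.865) = 0.390011 + 0.180982 = 0.571. Pe*log2(M-1) = 0.135*log2(57) = 0.787440. Bound = H(Pe) + Pe*log2(M-1) = 0.390011 + 0.180982 + 0.787440 = 1.3584

1.3584 bits


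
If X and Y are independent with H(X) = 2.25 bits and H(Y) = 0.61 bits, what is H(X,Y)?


For independent variables, H(X,Y) = H(X) + H(Y) = 2.25 + 0.61 = 2.86

2.86 bits


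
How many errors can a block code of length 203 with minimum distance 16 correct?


Correction capability = floor((d-1)/2) = floor((16-1)/2) = 7

7 errors


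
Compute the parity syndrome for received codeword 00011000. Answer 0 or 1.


Syndrome = XOR of all bits = 0 XOR 0 XOR 0 XOR 1 XOR 1 XOR 0 XOR 0 XOR 0 = 0

0


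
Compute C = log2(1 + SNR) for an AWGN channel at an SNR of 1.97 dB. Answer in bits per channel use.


SNR_linear = 10^(1.97/10) = 1.574; C = log2(1 + SNR_linear) = log2(1 + 1.574) = 1.364

1.364 bits/channel use


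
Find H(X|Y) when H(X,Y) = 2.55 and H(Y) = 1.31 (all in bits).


H(X|Y) = H(X,Y) - H(Y) = 2.55 - 1.31 = 1.24

1.24 bits


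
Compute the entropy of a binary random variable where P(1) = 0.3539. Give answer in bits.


H = -p*log2(p) - (1-p)*log2(1-p). -0.3539*log2(0.3539) = 0.530350; -0.6461*log2(0.6461) = 0.407153. H = 0.530350 + 0.407153 = 0.9375

0.9375 bits


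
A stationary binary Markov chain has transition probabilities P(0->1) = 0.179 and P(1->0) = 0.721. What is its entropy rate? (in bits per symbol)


Stationary distribution: pi_0 = p10/(p01+p10) = 0.8011, pi_1 = 0.1989. Entropy rate H' = pi_0*H(p01) + pi_1*H(p10) = 0.8011*0.6779 + 0.1989*0.8541 = 0.7129

0.7129 bits/symbol


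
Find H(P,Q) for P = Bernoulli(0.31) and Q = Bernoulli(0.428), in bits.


H(P,Q) = -p*log2(q) - (1-p)*log2(1-q). -0.31*log2(0.428) = 0.379538; -0.69*log2(0.572) = 0.556080. H(P,Q) = 0.379538 + 0.556080 = 0.9356

0.9356 bits


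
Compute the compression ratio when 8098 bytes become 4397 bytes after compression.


Ratio = original / compressed = 8098 / 4397 = 1.8417

1.8417


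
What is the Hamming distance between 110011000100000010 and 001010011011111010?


Count differing positions: ^ ^ ^ . . ^ . ^ ^ ^ ^ ^ ^ ^ ^ . . . = 12 differences

12


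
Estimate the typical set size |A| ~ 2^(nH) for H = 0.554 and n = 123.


log2|A_typical| = nH = 123 * 0.554 = 68.142, so |A_typical| ~ 2^68.142 = 3.257e+20

3.257e+20


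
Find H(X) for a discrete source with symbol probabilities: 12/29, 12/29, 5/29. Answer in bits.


H = -sum(p_i * log2(p_i)). Terms: -(12/29)*log2(12/29) = 0.526766; -(12/29)*log2(12/29) = 0.526766; -(5/29)*log2(5/29) = 0.437251. H = 0.526766 + 0.526766 + 0.437251 = 1.4908

1.4908 bits


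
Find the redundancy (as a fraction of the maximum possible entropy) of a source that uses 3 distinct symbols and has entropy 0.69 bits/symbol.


H_max = log2(K) = log2(3) = 1.585 bits/symbol. Redundancy = 1 - H/H_max = 1 - 0.69/1.585 = 1 - 0.4353 = 0.5647

0.5647


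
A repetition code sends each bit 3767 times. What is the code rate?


Rate = k/n = 1/3767

1/3767


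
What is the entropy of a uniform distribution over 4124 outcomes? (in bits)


H = log2(n) = log2(4124) = 12.0098

12.0098 bits


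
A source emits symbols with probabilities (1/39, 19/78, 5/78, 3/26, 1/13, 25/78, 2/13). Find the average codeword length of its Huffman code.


Huffman construction (repeatedly merge the two least-probable nodes; each merge adds 1 bit to every symbol beneath it): 1/39 + 5/78 = 7/78; 1/13 + 7/78 = 1/6; 3/26 + 2/13 = 7/26; 1/6 + 19/78 = 16/39; 7/26 + 25/78 = 23/39; 16/39 + 23/39 = 1. Resulting codeword lengths (in the order the probabilities were given): (4, 2, 4, 3, 3, 2, 3). L_avg = sum(p_i * l_i) = 1/39*4 + 19/78*2 + 5/78*4 + 3/26*3 + 1/13*3 + 25/78*2 + 2/13*3 = 197/78 = 2.5256

2.5256 bits


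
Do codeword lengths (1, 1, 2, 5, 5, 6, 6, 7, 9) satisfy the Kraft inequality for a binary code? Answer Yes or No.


Kraft sum = sum(2^(-l_i)) = 1.3535, need <= 1. Result: violated (a binary prefix-free code with these lengths cannot exist)

No


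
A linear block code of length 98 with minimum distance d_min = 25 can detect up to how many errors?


Detection capability = d_min - 1 = 25 - 1 = 24

24 errors


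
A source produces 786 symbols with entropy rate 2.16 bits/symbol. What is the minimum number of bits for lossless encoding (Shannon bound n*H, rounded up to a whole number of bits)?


Minimum bits >= n * H = 786 * 2.16 = 1697.76, rounded up to a whole number of bits = 1698

1698 bits


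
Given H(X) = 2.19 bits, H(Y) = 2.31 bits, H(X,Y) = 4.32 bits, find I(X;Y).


I(X;Y) = H(X) + H(Y) - H(X,Y) = 2.19 + 2.31 - 4.32 = 0.18

0.18 bits


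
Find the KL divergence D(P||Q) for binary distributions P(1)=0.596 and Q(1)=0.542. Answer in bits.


KL = p*log2(p/q) + (1-p)*log2((1-p)/(1-q)) = 0.596*log2(0.596/0.542) + 0.404*log2(0.404/0.458) = 0.0085

0.0085 bits


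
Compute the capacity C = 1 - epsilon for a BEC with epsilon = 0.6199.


C = 1 - epsilon = 1 - 0.6199 = 0.3801

0.3801 bits


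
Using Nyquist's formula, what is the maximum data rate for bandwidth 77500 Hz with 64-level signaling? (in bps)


Rate = 2 * B * log2(M) = 2 * 77500 * 6.0 = 930000.0

930000.0 bps


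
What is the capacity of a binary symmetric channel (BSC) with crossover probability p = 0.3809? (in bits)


H(p) = -p*log2(p) - (1-p)*log2(1-p) = -0.3809*log2(0.3809) - 0.6191*log2(0.6191) = 0.530409 + 0.428266 = 0.9587. C = 1 - H(p) = 1 - 0.9587 = 0.0413

0.0413 bits


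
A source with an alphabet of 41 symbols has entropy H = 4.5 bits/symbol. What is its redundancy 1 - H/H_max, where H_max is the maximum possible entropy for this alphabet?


H_max = log2(K) = log2(41) = 5.3576 bits/symbol. Redundancy = 1 - H/H_max = 1 - 4.5/5.3576 = 1 - 0.8399 = 0.1601

0.1601


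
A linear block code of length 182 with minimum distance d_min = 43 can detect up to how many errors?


Detection capability = d_min - 1 = 43 - 1 = 42

42 errors


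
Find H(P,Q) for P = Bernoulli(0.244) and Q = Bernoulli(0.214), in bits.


H(P,Q) = -p*log2(q) - (1-p)*log2(1-q). -0.244*log2(0.214) = 0.542733; -0.756*log2(0.786) = 0.262633. H(P,Q) = 0.542733 + 0.262633 = 0.8054

0.8054 bits


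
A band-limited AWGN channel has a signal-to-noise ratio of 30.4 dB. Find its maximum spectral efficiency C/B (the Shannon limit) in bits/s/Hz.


SNR_linear = 10^(30.4/10) = 1096.4782; C/B = log2(1 + SNR_linear) = log2(1 + 1096.4782) = 10.1

10.1 bits/s/Hz


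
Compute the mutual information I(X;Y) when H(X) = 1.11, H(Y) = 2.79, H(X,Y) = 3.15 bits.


I(X;Y) = H(X) + H(Y) - H(X,Y) = 1.11 + 2.79 - 3.15 = 0.75

0.75 bits


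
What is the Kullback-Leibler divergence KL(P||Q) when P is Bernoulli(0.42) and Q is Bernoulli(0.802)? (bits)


KL = p*log2(p/q) + (1-p)*log2((1-p)/(1-q)) = 0.42*log2(0.42/0.802) + 0.58*log2(0.58/0.198) = 0.5074

0.5074 bits


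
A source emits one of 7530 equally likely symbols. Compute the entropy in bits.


H = log2(n) = log2(7530) = 12.8784

12.8784 bits


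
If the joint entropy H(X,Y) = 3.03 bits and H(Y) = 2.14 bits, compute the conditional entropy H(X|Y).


H(X|Y) = H(X,Y) - H(Y) = 3.03 - 2.14 = 0.89

0.89 bits


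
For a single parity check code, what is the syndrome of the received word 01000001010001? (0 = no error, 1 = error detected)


Syndrome = XOR of all bits = 0 XOR 1 XOR 0 XOR 0 XOR 0 XOR 0 XOR 0 XOR 1 XOR 0 XOR 1 XOR 0 XOR 0 XOR 0 XOR 1 = 0

0


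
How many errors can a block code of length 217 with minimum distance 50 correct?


Correction capability = floor((d-1)/2) = floor((50-1)/2) = 24

24 errors


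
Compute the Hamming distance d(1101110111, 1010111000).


Count differing positions: . ^ ^ ^ . . ^ ^ ^ ^ = 7 differences

7


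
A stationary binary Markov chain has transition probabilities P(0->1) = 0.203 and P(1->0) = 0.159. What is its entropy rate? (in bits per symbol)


Stationary distribution: pi_0 = p10/(p01+p10) = 0.4392, pi_1 = 0.5608. Entropy rate H' = pi_0*H(p01) + pi_1*H(p10) = 0.4392*0.7279 + 0.5608*0.6319 = 0.6741

0.6741 bits/symbol


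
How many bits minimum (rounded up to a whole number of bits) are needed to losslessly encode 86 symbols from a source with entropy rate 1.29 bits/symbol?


Minimum bits >= n * H = 86 * 1.29 = 110.94, rounded up to a whole number of bits = 111

111 bits


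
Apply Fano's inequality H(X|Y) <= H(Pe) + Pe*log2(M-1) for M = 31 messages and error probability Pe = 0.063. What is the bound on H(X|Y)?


H(Pe) = -Pe*log2(Pe) - (1-Pe)*log2(1-Pe) = -0.063*log2(0.063) - 0.937*log2(0.937) = 0.251276 + 0.087965 = 0.3392. Pe*log2(M-1) = 0.063*log2(30) = 0.309134. Bound = H(Pe) + Pe*log2(M-1) = 0.251276 + 0.087965 + 0.309134 = 0.6484

0.6484 bits


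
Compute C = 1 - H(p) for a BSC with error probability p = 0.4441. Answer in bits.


H(p) = -p*log2(p) - (1-p)*log2(1-p) = -0.4441*log2(0.4441) - 0.5559*log2(0.5559) = 0.520060 + 0.470904 = 0.991. C = 1 - H(p) = 1 - 0.991 = 0.009

0.009 bits


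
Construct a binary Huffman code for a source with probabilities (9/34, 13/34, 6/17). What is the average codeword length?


Huffman construction (repeatedly merge the two least-probable nodes; each merge adds 1 bit to every symbol beneath it): 9/34 + 6/17 = 21/34; 13/34 + 21/34 = 1. Resulting codeword lengths (in the order the probabilities were given): (2, 1, 2). L_avg = sum(p_i * l_i) = 9/34*2 + 13/34*1 + 6/17*2 = 55/34 = 1.6176

1.6176 bits


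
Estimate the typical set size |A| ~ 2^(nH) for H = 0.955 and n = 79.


log2|A_typical| = nH = 79 * 0.955 = 75.445, so |A_typical| ~ 2^75.445 = 5.143e+22

5.143e+22


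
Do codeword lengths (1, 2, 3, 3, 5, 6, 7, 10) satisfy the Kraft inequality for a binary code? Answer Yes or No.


Kraft sum = sum(2^(-l_i)) = 1.0557, need <= 1. Result: violated (a binary prefix-free code with these lengths cannot exist)

No


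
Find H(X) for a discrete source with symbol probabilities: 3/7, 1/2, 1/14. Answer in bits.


H = -sum(p_i * log2(p_i)). Terms: -(3/7)*log2(3/7) = 0.523882; -(1/2)*log2(1/2) = 0.500000; -(1/14)*log2(1/14) = 0.271954. H = 0.523882 + 0.500000 + 0.271954 = 1.2958

1.2958 bits


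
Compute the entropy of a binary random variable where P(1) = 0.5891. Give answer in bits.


H = -p*log2(p) - (1-p)*log2(1-p). -0.5891*log2(0.5891) = 0.449728; -0.4109*log2(0.4109) = 0.527243. H = 0.449728 + 0.527243 = 0.977

0.977 bits


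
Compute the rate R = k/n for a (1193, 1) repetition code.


Rate = k/n = 1/1193

1/1193


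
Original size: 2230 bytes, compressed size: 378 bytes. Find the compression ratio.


Ratio = original / compressed = 2230 / 378 = 5.8995

5.8995


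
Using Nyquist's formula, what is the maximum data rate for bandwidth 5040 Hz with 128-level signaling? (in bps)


Rate = 2 * B * log2(M) = 2 * 5040 * 7.0 = 70560.0

70560.0 bps


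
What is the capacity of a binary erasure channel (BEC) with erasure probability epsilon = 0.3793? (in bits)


C = 1 - epsilon = 1 - 0.3793 = 0.6207

0.6207 bits


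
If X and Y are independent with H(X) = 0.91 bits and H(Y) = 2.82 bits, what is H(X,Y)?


For independent variables, H(X,Y) = H(X) + H(Y) = 0.91 + 2.82 = 3.73

3.73 bits


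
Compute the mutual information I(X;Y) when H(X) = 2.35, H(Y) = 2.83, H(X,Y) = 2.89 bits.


I(X;Y) = H(X) + H(Y) - H(X,Y) = 2.35 + 2.83 - 2.89 = 2.29

2.29 bits


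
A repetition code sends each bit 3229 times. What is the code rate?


Rate = k/n = 1/3229

1/3229


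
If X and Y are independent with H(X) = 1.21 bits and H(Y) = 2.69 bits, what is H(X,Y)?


For independent variables, H(X,Y) = H(X) + H(Y) = 1.21 + 2.69 = 3.9

3.9 bits


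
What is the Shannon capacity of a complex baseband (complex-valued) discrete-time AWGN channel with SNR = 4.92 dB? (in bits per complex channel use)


SNR_linear = 10^(4.92/10) = 3.1046; C = log2(1 + SNR_linear) = log2(1 + 3.1046) = 2.0372

2.0372 bits/channel use


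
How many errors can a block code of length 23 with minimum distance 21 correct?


Correction capability = floor((d-1)/2) = floor((21-1)/2) = 10

10 errors


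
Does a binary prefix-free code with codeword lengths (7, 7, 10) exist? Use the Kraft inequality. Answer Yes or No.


Kraft sum = sum(2^(-l_i)) = 0.0166, need <= 1. Result: satisfied (a binary prefix-free code with these lengths exists)

Yes


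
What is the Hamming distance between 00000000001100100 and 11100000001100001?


Count differing positions: ^ ^ ^ . . . . . . . . . . . ^ . ^ = 5 differences

5


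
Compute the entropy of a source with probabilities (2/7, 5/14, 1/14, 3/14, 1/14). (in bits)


H = -sum(p_i * log2(p_i)). Terms: -(2/7)*log2(2/7) = 0.516387; -(5/14)*log2(5/14) = 0.530510; -(1/14)*log2(1/14) = 0.271954; -(3/14)*log2(3/14) = 0.476227; -(1/14)*log2(1/14) = 0.271954. H = 0.516387 + 0.530510 + 0.271954 + 0.476227 + 0.271954 = 2.067

2.067 bits


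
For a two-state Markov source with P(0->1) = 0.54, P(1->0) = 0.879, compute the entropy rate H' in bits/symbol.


Stationary distribution: pi_0 = p10/(p01+p10) = 0.6195, pi_1 = 0.3805. Entropy rate H' = pi_0*H(p01) + pi_1*H(p10) = 0.6195*0.9954 + 0.3805*0.5322 = 0.8191

0.8191 bits/symbol


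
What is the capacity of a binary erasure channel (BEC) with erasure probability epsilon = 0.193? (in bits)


C = 1 - epsilon = 1 - 0.193 = 0.807

0.807 bits


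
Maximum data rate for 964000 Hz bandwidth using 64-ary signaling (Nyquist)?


Rate = 2 * B * log2(M) = 2 * 964000 * 6.0 = 11568000.0

11568000.0 bps


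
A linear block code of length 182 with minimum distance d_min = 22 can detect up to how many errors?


Detection capability = d_min - 1 = 22 - 1 = 21

21 errors


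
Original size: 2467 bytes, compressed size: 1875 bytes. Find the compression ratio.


Ratio = original / compressed = 2467 / 1875 = 1.3157

1.3157


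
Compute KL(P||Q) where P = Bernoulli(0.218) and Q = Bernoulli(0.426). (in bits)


KL = p*log2(p/q) + (1-p)*log2((1-p)/(1-q)) = 0.218*log2(0.218/0.426) + 0.782*log2(0.782/0.574) = 0.1382

0.1382 bits


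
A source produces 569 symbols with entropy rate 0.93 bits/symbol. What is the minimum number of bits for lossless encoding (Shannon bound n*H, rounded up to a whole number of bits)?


Minimum bits >= n * H = 569 * 0.93 = 529.17, rounded up to a whole number of bits = 530

530 bits


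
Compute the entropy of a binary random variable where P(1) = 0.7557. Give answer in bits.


H = -p*log2(p) - (1-p)*log2(1-p). -0.7557*log2(0.7557) = 0.305389; -0.2443*log2(0.2443) = 0.496729. H = 0.305389 + 0.496729 = 0.8021

0.8021 bits


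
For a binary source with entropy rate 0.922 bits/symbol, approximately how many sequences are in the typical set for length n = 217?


log2|A_typical| = nH = 217 * 0.922 = 200.074, so |A_typical| ~ 2^200.074 = 1.692e+60

1.692e+60


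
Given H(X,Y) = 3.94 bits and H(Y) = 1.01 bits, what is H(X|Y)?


H(X|Y) = H(X,Y) - H(Y) = 3.94 - 1.01 = 2.93

2.93 bits


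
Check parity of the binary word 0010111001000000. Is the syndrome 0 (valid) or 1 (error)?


Syndrome = XOR of all bits = 0 XOR 0 XOR 1 XOR 0 XOR 1 XOR 1 XOR 1 XOR 0 XOR 0 XOR 1 XOR 0 XOR 0 XOR 0 XOR 0 XOR 0 XOR 0 = 1

1


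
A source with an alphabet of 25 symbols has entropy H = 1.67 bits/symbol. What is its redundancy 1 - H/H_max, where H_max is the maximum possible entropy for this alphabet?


H_max = log2(K) = log2(25) = 4.6439 bits/symbol. Redundancy = 1 - H/H_max = 1 - 1.67/4.6439 = 1 - 0.3596 = 0.6404

0.6404


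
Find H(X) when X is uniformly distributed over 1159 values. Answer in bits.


H = log2(n) = log2(1159) = 10.1787

10.1787 bits


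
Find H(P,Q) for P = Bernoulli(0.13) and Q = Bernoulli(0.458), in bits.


H(P,Q) = -p*log2(q) - (1-p)*log2(1-q). -0.13*log2(0.458) = 0.146455; -0.87*log2(0.542) = 0.768763. H(P,Q) = 0.146455 + 0.768763 = 0.9152

0.9152 bits


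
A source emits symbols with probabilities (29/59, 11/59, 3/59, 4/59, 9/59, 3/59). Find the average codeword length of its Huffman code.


Huffman construction (repeatedly merge the two least-probable nodes; each merge adds 1 bit to every symbol beneath it): 3/59 + 3/59 = 6/59; 4/59 + 6/59 = 10/59; 9/59 + 10/59 = 19/59; 11/59 + 19/59 = 30/59; 29/59 + 30/59 = 1. Resulting codeword lengths (in the order the probabilities were given): (1, 2, 5, 4, 3, 5). L_avg = sum(p_i * l_i) = 29/59*1 + 11/59*2 + 3/59*5 + 4/59*4 + 9/59*3 + 3/59*5 = 124/59 = 2.1017

2.1017 bits


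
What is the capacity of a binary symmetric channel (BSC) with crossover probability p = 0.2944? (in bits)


H(p) = -p*log2(p) - (1-p)*log2(1-p) = -0.2944*log2(0.2944) - 0.7056*log2(0.7056) = 0.519366 + 0.354972 = 0.8743. C = 1 - H(p) = 1 - 0.8743 = 0.1257

0.1257 bits


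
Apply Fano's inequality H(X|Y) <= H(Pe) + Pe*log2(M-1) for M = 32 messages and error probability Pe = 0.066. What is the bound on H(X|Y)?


H(Pe) = -Pe*log2(Pe) - (1-Pe)*log2(1-Pe) = -0.066*log2(0.066) - 0.934*log2(0.934) = 0.258812 + 0.092004 = 0.3508. Pe*log2(M-1) = 0.066*log2(31) = 0.326977. Bound = H(Pe) + Pe*log2(M-1) = 0.258812 + 0.092004 + 0.326977 = 0.6778

0.6778 bits


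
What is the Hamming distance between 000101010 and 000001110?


Count differing positions: . . . ^ . . ^ . . = 2 differences

2


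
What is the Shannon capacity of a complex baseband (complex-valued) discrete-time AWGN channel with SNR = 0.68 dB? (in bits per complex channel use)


SNR_linear = 10^(0.68/10) = 1.1695; C = log2(1 + SNR_linear) = log2(1 + 1.1695) = 1.1174

1.1174 bits/channel use


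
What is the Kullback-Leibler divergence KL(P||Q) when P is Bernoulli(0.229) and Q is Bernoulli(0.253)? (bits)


KL = p*log2(p/q) + (1-p)*log2((1-p)/(1-q)) = 0.229*log2(0.229/0.253) + 0.771*log2(0.771/0.747) = 0.0022

0.0022 bits


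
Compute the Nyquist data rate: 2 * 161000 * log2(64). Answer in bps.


Rate = 2 * B * log2(M) = 2 * 161000 * 6.0 = 1932000.0

1932000.0 bps


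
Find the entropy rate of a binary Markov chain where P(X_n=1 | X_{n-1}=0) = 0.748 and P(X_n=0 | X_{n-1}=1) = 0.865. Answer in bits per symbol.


Stationary distribution: pi_0 = p10/(p01+p10) = 0.5363, pi_1 = 0.4637. Entropy rate H' = pi_0*H(p01) + pi_1*H(p10) = 0.5363*0.8144 + 0.4637*0.571 = 0.7015

0.7015 bits/symbol


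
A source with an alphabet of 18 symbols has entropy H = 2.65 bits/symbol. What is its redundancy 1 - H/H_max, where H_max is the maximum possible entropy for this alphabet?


H_max = log2(K) = log2(18) = 4.1699 bits/symbol. Redundancy = 1 - H/H_max = 1 - 2.65/4.1699 = 1 - 0.6355 = 0.3645

0.3645


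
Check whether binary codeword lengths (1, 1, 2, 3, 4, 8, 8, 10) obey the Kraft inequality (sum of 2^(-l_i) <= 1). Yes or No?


Kraft sum = sum(2^(-l_i)) = 1.4463, need <= 1. Result: violated (a binary prefix-free code with these lengths cannot exist)

No


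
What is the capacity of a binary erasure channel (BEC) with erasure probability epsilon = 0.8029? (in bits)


C = 1 - epsilon = 1 - 0.8029 = 0.1971

0.1971 bits


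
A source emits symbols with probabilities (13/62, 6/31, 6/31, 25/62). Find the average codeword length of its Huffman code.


Huffman construction (repeatedly merge the two least-probable nodes; each merge adds 1 bit to every symbol beneath it): 6/31 + 6/31 = 12/31; 13/62 + 12/31 = 37/62; 25/62 + 37/62 = 1. Resulting codeword lengths (in the order the probabilities were given): (2, 3, 3, 1). L_avg = sum(p_i * l_i) = 13/62*2 + 6/31*3 + 6/31*3 + 25/62*1 = 123/62 = 1.9839

1.9839 bits


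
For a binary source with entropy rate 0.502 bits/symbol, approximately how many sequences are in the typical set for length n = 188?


log2|A_typical| = nH = 188 * 0.502 = 94.376, so |A_typical| ~ 2^94.376 = 2.570e+28

2.570e+28


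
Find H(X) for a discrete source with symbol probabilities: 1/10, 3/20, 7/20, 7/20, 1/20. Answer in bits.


H = -sum(p_i * log2(p_i)). Terms: -(1/10)*log2(1/10) = 0.332193; -(3/20)*log2(3/20) = 0.410545; -(7/20)*log2(7/20) = 0.530101; -(7/20)*log2(7/20) = 0.530101; -(1/20)*log2(1/20) = 0.216096. H = 0.332193 + 0.410545 + 0.530101 + 0.530101 + 0.216096 = 2.019

2.019 bits


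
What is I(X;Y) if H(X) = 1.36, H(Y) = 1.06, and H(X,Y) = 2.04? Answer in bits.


I(X;Y) = H(X) + H(Y) - H(X,Y) = 1.36 + 1.06 - 2.04 = 0.38

0.38 bits


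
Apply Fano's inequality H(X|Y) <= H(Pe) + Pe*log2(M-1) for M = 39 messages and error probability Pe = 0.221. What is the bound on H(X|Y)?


H(Pe) = -Pe*log2(Pe) - (1-Pe)*log2(1-Pe) = -0.221*log2(0.221) - 0.779*log2(0.779) = 0.481312 + 0.280677 = 0.762. Pe*log2(M-1) = 0.221*log2(38) = 1.159792. Bound = H(Pe) + Pe*log2(M-1) = 0.481312 + 0.280677 + 1.159792 = 1.9218

1.9218 bits


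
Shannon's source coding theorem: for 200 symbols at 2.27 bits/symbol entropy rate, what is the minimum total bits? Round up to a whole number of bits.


Minimum bits >= n * H = 200 * 2.27 = 454.0, rounded up to a whole number of bits = 454

454 bits


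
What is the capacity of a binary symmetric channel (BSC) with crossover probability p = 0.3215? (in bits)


H(p) = -p*log2(p) - (1-p)*log2(1-p) = -0.3215*log2(0.3215) - 0.6785*log2(0.6785) = 0.526331 + 0.379675 = 0.906. C = 1 - H(p) = 1 - 0.906 = 0.094

0.094 bits


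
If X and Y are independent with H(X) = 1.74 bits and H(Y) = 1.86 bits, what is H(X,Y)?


For independent variables, H(X,Y) = H(X) + H(Y) = 1.74 + 1.86 = 3.6

3.6 bits


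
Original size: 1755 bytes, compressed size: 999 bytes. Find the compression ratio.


Ratio = original / compressed = 1755 / 999 = 1.7568

1.7568


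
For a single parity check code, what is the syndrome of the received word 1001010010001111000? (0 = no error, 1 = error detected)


Syndrome = XOR of all bits = 1 XOR 0 XOR 0 XOR 1 XOR 0 XOR 1 XOR 0 XOR 0 XOR 1 XOR 0 XOR 0 XOR 0 XOR 1 XOR 1 XOR 1 XOR 1 XOR 0 XOR 0 XOR 0 = 0

0


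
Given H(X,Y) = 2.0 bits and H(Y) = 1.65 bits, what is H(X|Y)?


H(X|Y) = H(X,Y) - H(Y) = 2.0 - 1.65 = 0.35

0.35 bits


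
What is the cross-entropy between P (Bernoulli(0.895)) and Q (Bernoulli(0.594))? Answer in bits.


H(P,Q) = -p*log2(q) - (1-p)*log2(1-q). -0.895*log2(0.594) = 0.672561; -0.105*log2(0.406) = 0.136547. H(P,Q) = 0.672561 + 0.136547 = 0.8091

0.8091 bits


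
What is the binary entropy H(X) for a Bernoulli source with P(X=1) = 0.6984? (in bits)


H = -p*log2(p) - (1-p)*log2(1-p). -0.6984*log2(0.6984) = 0.361684; -0.3016*log2(0.3016) = 0.521554. H = 0.361684 + 0.521554 = 0.8832

0.8832 bits


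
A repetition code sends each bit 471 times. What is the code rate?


Rate = k/n = 1/471

1/471


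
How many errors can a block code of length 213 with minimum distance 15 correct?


Correction capability = floor((d-1)/2) = floor((15-1)/2) = 7

7 errors


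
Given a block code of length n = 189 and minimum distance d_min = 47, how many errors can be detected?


Detection capability = d_min - 1 = 47 - 1 = 46

46 errors


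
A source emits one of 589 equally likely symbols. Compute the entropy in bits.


H = log2(n) = log2(589) = 9.2021

9.2021 bits


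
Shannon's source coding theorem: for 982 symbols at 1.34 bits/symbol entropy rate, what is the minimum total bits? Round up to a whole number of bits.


Minimum bits >= n * H = 982 * 1.34 = 1315.88, rounded up to a whole number of bits = 1316

1316 bits


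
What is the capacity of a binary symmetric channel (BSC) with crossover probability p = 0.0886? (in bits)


H(p) = -p*log2(p) - (1-p)*log2(1-p) = -0.0886*log2(0.0886) - 0.9114*log2(0.9114) = 0.309794 + 0.121985 = 0.4318. C = 1 - H(p) = 1 - 0.4318 = 0.5682

0.5682 bits


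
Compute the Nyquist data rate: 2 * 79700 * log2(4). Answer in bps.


Rate = 2 * B * log2(M) = 2 * 79700 * 2.0 = 318800.0

318800.0 bps


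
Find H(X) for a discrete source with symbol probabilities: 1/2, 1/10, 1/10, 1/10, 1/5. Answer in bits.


H = -sum(p_i * log2(p_i)). Terms: -(1/2)*log2(1/2) = 0.500000; -(1/10)*log2(1/10) = 0.332193; -(1/10)*log2(1/10) = 0.332193; -(1/10)*log2(1/10) = 0.332193; -(1/5)*log2(1/5) = 0.464386. H = 0.500000 + 0.332193 + 0.332193 + 0.332193 + 0.464386 = 1.961

1.961 bits


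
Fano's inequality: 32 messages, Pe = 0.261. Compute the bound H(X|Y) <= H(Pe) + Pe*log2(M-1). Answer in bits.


H(Pe) = -Pe*log2(Pe) - (1-Pe)*log2(1-Pe) = -0.261*log2(0.261) - 0.739*log2(0.739) = 0.505786 + 0.322465 = 0.8283. Pe*log2(M-1) = 0.261*log2(31) = 1.293045. Bound = H(Pe) + Pe*log2(M-1) = 0.505786 + 0.322465 + 1.293045 = 2.1213

2.1213 bits


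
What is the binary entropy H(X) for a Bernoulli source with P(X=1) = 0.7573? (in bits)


H = -p*log2(p) - (1-p)*log2(1-p). -0.7573*log2(0.7573) = 0.303725; -0.2427*log2(0.2427) = 0.495776. H = 0.303725 + 0.495776 = 0.7995

0.7995 bits


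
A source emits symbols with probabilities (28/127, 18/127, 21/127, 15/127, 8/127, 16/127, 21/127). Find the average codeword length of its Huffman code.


Huffman construction (repeatedly merge the two least-probable nodes; each merge adds 1 bit to every symbol beneath it): 8/127 + 15/127 = 23/127; 16/127 + 18/127 = 34/127; 21/127 + 21/127 = 42/127; 23/127 + 28/127 = 51/127; 34/127 + 42/127 = 76/127; 51/127 + 76/127 = 1. Resulting codeword lengths (in the order the probabilities were given): (2, 3, 3, 3, 3, 3, 3). L_avg = sum(p_i * l_i) = 28/127*2 + 18/127*3 + 21/127*3 + 15/127*3 + 8/127*3 + 16/127*3 + 21/127*3 = 353/127 = 2.7795

2.7795 bits


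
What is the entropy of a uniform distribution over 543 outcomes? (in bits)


H = log2(n) = log2(543) = 9.0848

9.0848 bits


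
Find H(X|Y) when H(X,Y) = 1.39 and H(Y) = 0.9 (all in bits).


H(X|Y) = H(X,Y) - H(Y) = 1.39 - 0.9 = 0.49

0.49 bits


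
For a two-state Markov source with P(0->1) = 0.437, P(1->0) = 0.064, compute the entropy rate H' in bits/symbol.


Stationary distribution: pi_0 = p10/(p01+p10) = 0.1277, pi_1 = 0.8723. Entropy rate H' = pi_0*H(p01) + pi_1*H(p10) = 0.1277*0.9885 + 0.8723*0.3431 = 0.4256

0.4256 bits/symbol


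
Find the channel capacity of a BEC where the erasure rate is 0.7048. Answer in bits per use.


C = 1 - epsilon = 1 - 0.7048 = 0.2952

0.2952 bits


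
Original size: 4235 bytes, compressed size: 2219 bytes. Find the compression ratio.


Ratio = original / compressed = 4235 / 2219 = 1.9085

1.9085


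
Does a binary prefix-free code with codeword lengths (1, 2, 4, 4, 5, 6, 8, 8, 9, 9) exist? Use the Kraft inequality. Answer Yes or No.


Kraft sum = sum(2^(-l_i)) = 0.9336, need <= 1. Result: satisfied (a binary prefix-free code with these lengths exists)

Yes


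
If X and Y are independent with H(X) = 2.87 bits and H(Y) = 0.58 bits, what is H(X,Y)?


For independent variables, H(X,Y) = H(X) + H(Y) = 2.87 + 0.58 = 3.45

3.45 bits


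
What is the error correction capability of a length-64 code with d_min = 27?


Correction capability = floor((d-1)/2) = floor((27-1)/2) = 13

13 errors


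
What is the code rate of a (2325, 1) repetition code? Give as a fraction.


Rate = k/n = 1/2325

1/2325


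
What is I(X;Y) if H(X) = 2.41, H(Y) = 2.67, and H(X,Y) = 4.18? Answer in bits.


I(X;Y) = H(X) + H(Y) - H(X,Y) = 2.41 + 2.67 - 4.18 = 0.9

0.9 bits


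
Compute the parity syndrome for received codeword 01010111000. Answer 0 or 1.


Syndrome = XOR of all bits = 0 XOR 1 XOR 0 XOR 1 XOR 0 XOR 1 XOR 1 XOR 1 XOR 0 XOR 0 XOR 0 = 1

1


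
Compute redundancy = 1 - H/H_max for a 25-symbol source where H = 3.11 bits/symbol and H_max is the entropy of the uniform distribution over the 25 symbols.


H_max = log2(K) = log2(25) = 4.6439 bits/symbol. Redundancy = 1 - H/H_max = 1 - 3.11/4.6439 = 1 - 0.6697 = 0.3303

0.3303


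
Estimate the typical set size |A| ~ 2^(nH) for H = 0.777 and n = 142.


log2|A_typical| = nH = 142 * 0.777 = 110.334, so |A_typical| ~ 2^110.334 = 1.636e+33

1.636e+33


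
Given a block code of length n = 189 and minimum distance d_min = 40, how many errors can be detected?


Detection capability = d_min - 1 = 40 - 1 = 39

39 errors


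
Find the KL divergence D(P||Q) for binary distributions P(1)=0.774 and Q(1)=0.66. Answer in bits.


KL = p*log2(p/q) + (1-p)*log2((1-p)/(1-q)) = 0.774*log2(0.774/0.66) + 0.226*log2(0.226/0.34) = 0.0448

0.0448 bits


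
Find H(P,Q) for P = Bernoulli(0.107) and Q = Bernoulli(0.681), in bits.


H(P,Q) = -p*log2(q) - (1-p)*log2(1-q). -0.107*log2(0.681) = 0.059307; -0.893*log2(0.319) = 1.471996. H(P,Q) = 0.059307 + 1.471996 = 1.5313

1.5313 bits


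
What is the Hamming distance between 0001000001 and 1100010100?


Count differing positions: ^ ^ . ^ . ^ . ^ . ^ = 6 differences

6


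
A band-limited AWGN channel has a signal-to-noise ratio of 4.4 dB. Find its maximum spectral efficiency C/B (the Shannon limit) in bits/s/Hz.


SNR_linear = 10^(4.4/10) = 2.7542; C/B = log2(1 + SNR_linear) = log2(1 + 2.7542) = 1.9085

1.9085 bits/s/Hz


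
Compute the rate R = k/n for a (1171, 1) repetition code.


Rate = k/n = 1/1171

1/1171


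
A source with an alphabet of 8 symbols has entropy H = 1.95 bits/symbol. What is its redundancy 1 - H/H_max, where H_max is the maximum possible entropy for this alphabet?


H_max = log2(K) = log2(8) = 3.0 bits/symbol. Redundancy = 1 - H/H_max = 1 - 1.95/3.0 = 1 - 0.65 = 0.35

0.35


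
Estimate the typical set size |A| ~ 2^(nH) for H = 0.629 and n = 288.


log2|A_typical| = nH = 288 * 0.629 = 181.152, so |A_typical| ~ 2^181.152 = 3.406e+54

3.406e+54


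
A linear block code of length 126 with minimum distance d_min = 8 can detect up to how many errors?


Detection capability = d_min - 1 = 8 - 1 = 7

7 errors


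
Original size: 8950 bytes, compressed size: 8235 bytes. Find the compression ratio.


Ratio = original / compressed = 8950 / 8235 = 1.0868

1.0868


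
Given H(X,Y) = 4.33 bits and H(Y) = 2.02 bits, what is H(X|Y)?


H(X|Y) = H(X,Y) - H(Y) = 4.33 - 2.02 = 2.31

2.31 bits


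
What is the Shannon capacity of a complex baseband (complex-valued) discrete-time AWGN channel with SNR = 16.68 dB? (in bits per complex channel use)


SNR_linear = 10^(16.68/10) = 46.5586; C = log2(1 + SNR_linear) = log2(1 + 46.5586) = 5.5716

5.5716 bits/channel use


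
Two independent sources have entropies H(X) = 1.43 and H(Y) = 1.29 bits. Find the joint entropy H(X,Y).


For independent variables, H(X,Y) = H(X) + H(Y) = 1.43 + 1.29 = 2.72

2.72 bits


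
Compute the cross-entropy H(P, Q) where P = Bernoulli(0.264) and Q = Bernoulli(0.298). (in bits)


H(P,Q) = -p*log2(q) - (1-p)*log2(1-q). -0.264*log2(0.298) = 0.461107; -0.736*log2(0.702) = 0.375696. H(P,Q) = 0.461107 + 0.375696 = 0.8368

0.8368 bits


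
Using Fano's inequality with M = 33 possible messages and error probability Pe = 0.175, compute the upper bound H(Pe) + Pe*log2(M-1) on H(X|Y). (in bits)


H(Pe) = -Pe*log2(Pe) - (1-Pe)*log2(1-Pe) = -0.175*log2(0.175) - 0.825*log2(0.825) = 0.440050 + 0.228966 = 0.669. Pe*log2(M-1) = 0.175*log2(32) = 0.875000. Bound = H(Pe) + Pe*log2(M-1) = 0.440050 + 0.228966 + 0.875000 = 1.544

1.544 bits


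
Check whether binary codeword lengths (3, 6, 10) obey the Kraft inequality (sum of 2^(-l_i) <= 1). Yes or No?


Kraft sum = sum(2^(-l_i)) = 0.1416, need <= 1. Result: satisfied (a binary prefix-free code with these lengths exists)

Yes


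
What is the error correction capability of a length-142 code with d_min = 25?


Correction capability = floor((d-1)/2) = floor((25-1)/2) = 12

12 errors


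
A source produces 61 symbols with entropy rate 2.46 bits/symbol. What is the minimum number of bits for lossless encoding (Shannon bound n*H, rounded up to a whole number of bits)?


Minimum bits >= n * H = 61 * 2.46 = 150.06, rounded up to a whole number of bits = 151

151 bits


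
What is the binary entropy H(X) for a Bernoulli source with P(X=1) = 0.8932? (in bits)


H = -p*log2(p) - (1-p)*log2(1-p). -0.8932*log2(0.8932) = 0.145542; -0.1068*log2(0.1068) = 0.344645. H = 0.145542 + 0.344645 = 0.4902

0.4902 bits


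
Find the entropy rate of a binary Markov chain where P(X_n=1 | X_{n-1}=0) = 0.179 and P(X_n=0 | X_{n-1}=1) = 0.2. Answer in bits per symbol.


Stationary distribution: pi_0 = p10/(p01+p10) = 0.5277, pi_1 = 0.4723. Entropy rate H' = pi_0*H(p01) + pi_1*H(p10) = 0.5277*0.6779 + 0.4723*0.7219 = 0.6987

0.6987 bits/symbol


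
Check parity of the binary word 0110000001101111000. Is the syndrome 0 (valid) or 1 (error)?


Syndrome = XOR of all bits = 0 XOR 1 XOR 1 XOR 0 XOR 0 XOR 0 XOR 0 XOR 0 XOR 0 XOR 1 XOR 1 XOR 0 XOR 1 XOR 1 XOR 1 XOR 1 XOR 0 XOR 0 XOR 0 = 0

0


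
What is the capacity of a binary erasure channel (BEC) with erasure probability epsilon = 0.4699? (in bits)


C = 1 - epsilon = 1 - 0.4699 = 0.5301

0.5301 bits


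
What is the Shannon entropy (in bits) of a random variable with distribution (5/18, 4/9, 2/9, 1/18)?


H = -sum(p_i * log2(p_i)). Terms: -(5/18)*log2(5/18) = 0.513332; -(4/9)*log2(4/9) = 0.519967; -(2/9)*log2(2/9) = 0.482206; -(1/18)*log2(1/18) = 0.231663. H = 0.513332 + 0.519967 + 0.482206 + 0.231663 = 1.7472

1.7472 bits


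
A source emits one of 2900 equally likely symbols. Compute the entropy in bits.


H = log2(n) = log2(2900) = 11.5018

11.5018 bits


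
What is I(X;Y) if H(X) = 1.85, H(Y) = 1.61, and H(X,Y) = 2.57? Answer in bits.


I(X;Y) = H(X) + H(Y) - H(X,Y) = 1.85 + 1.61 - 2.57 = 0.89

0.89 bits


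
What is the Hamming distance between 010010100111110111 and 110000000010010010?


Count differing positions: ^ . . . ^ . ^ . . ^ . ^ ^ . . ^ . ^ = 8 differences

8


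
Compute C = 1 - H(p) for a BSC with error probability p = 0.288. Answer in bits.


H(p) = -p*log2(p) - (1-p)*log2(1-p) = -0.288*log2(0.288) - 0.712*log2(0.712) = 0.517207 + 0.348916 = 0.8661. C = 1 - H(p) = 1 - 0.8661 = 0.1339

0.1339 bits


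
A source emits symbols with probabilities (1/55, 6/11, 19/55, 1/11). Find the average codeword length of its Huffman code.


Huffman construction (repeatedly merge the two least-probable nodes; each merge adds 1 bit to every symbol beneath it): 1/55 + 1/11 = 6/55; 6/55 + 19/55 = 5/11; 5/11 + 6/11 = 1. Resulting codeword lengths (in the order the probabilities were given): (3, 1, 2, 3). L_avg = sum(p_i * l_i) = 1/55*3 + 6/11*1 + 19/55*2 + 1/11*3 = 86/55 = 1.5636

1.5636 bits


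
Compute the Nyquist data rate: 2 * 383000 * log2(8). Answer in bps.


Rate = 2 * B * log2(M) = 2 * 383000 * 3.0 = 2298000.0

2298000.0 bps


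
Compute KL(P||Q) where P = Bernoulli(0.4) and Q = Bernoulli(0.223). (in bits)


KL = p*log2(p/q) + (1-p)*log2((1-p)/(1-q)) = 0.4*log2(0.4/0.223) + 0.6*log2(0.6/0.777) = 0.1134

0.1134 bits


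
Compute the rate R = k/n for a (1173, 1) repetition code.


Rate = k/n = 1/1173

1/1173


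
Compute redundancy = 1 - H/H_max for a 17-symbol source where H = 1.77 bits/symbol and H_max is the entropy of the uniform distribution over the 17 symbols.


H_max = log2(K) = log2(17) = 4.0875 bits/symbol. Redundancy = 1 - H/H_max = 1 - 1.77/4.0875 = 1 - 0.433 = 0.567

0.567


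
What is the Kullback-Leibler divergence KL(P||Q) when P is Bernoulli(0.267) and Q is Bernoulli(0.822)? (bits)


KL = p*log2(p/q) + (1-p)*log2((1-p)/(1-q)) = 0.267*log2(0.267/0.822) + 0.733*log2(0.733/0.178) = 1.0636

1.0636 bits


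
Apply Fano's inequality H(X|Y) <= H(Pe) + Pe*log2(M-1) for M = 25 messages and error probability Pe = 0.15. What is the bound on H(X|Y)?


H(Pe) = -Pe*log2(Pe) - (1-Pe)*log2(1-Pe) = -0.15*log2(0.15) - 0.85*log2(0.85) = 0.410545 + 0.199295 = 0.6098. Pe*log2(M-1) = 0.15*log2(24) = 0.687744. Bound = H(Pe) + Pe*log2(M-1) = 0.410545 + 0.199295 + 0.687744 = 1.2976

1.2976 bits


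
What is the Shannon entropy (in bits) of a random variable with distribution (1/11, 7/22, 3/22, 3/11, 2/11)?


H = -sum(p_i * log2(p_i)). Terms: -(1/11)*log2(1/11) = 0.314494; -(7/22)*log2(7/22) = 0.525661; -(3/22)*log2(3/22) = 0.391973; -(3/11)*log2(3/11) = 0.511219; -(2/11)*log2(2/11) = 0.447169. H = 0.314494 + 0.525661 + 0.391973 + 0.511219 + 0.447169 = 2.1905

2.1905 bits
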